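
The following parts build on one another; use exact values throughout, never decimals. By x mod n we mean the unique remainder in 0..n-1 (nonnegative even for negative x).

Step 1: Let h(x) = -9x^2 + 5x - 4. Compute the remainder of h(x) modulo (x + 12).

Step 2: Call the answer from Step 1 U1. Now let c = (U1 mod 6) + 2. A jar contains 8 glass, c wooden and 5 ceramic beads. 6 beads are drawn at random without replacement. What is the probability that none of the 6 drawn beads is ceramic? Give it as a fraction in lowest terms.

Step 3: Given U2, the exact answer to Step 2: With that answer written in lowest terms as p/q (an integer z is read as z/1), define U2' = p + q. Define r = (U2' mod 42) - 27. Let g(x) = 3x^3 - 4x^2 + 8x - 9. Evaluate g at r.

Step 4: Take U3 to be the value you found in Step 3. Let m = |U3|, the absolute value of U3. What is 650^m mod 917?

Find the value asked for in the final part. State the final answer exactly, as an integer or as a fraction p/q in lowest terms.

Step 1: remainder = value at the root: -9*(-12)^2 + 5*(-12)^1 - 4 = (-1296) + (-60) + (-4) = -1360; answer -1360
Step 2: U1 = -1360; c = 4; total draws C(17,6) = 12376; favorable C(12,6) = 924; P = 33/442; answer 33/442
Step 3: U2 = 33/442; threaded value p + q = 475; r = -14; 3*(-14)^3 - 4*(-14)^2 + 8*(-14)^1 - 9 = (-8232) + (-784) + (-112) + (-9) = -9137; answer -9137
Step 4: U3 = -9137; m = 9137; squarings mod 917: 650^1=650, 650^2=680, 650^4=232, 650^8=638, 650^16=813, 650^32=729, 650^64=498, 650^128=414, 650^256=834, 650^512=470, 650^1024=820, 650^2048=239, 650^4096=267, 650^8192=680; 650^9137 = 650^1 * 650^16 * 650^32 * 650^128 * 650^256 * 650^512 * 650^8192 = 489 (mod 917); answer 489

489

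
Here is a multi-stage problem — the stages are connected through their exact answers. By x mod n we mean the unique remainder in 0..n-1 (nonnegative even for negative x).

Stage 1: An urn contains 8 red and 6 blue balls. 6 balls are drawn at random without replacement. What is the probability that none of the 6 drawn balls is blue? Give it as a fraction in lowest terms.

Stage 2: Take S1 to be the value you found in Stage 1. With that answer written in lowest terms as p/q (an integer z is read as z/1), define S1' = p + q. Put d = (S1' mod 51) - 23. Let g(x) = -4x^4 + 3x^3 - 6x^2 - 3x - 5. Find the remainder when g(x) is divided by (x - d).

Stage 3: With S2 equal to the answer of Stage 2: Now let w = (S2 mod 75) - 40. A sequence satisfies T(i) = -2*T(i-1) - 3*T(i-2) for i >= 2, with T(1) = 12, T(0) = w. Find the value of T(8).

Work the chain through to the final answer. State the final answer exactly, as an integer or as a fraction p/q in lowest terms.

888

Stage 1: total draws C(14,6) = 3003; favorable C(8,6) = 28; P = 4/429; answer 4/429
Stage 2: S1 = 4/429; threaded value p + q = 433; d = 2; remainder = value at the root: -4*(2)^4 + 3*(2)^3 - 6*(2)^2 - 3*(2)^1 - 5 = (-64) + (24) + (-24) + (-6) + (-5) = -75; answer -75
Stage 3: S2 = -75; w = -40; T(2) = -2*(12) - 3*(-40) = 96; iterating: T(2)=96, T(3)=-228, T(4)=168, T(5)=348, T(6)=-1200, T(7)=1356, T(8)=888; answer 888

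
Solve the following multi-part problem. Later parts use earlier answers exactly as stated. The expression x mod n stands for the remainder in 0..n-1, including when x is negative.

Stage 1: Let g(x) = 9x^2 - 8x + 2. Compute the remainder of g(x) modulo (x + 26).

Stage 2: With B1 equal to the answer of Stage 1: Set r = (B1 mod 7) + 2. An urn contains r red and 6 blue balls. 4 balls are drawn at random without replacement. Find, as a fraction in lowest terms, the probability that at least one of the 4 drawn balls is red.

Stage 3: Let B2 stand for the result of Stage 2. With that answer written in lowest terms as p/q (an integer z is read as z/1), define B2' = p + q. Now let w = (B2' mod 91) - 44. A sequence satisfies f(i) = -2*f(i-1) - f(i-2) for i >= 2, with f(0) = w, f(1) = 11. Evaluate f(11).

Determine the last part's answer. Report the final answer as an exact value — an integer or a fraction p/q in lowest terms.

Stage 1: remainder = value at the root: 9*(-26)^2 - 8*(-26)^1 + 2 = (6084) + (208) + (2) = 6294; answer 6294
Stage 2: B1 = 6294; r = 3; total draws C(9,4) = 126; complement C(6,4) = 15; favorable 126 - 15 = 111; P = 37/42; answer 37/42
Stage 3: B2 = 37/42; threaded value p + q = 79; w = 35; f(2) = -2*(11) - 1*(35) = -57; iterating: f(2)=-57, f(3)=103, f(4)=-149, f(5)=195, f(6)=-241, f(7)=287, f(8)=-333, f(9)=379, f(10)=-425, f(11)=471; answer 471

471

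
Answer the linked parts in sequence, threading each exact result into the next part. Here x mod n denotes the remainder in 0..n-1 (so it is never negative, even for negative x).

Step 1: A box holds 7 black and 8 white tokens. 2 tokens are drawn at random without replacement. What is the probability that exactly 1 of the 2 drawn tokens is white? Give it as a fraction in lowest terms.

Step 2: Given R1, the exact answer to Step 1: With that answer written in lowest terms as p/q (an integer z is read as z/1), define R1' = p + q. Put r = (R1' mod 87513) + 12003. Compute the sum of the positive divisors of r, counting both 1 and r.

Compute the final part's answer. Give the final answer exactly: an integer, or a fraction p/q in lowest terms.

Step 1: total draws C(15,2) = 105; favorable C(8,1)*C(7,1) = 56; P = 8/15; answer 8/15
Step 2: R1 = 8/15; threaded value p + q = 23; r = 12026; 12026 = 2 * 7 * 859; sigma = (1 + 2) * (1 + 7) * (1 + 859) = 3 * 8 * 860 = 20640; answer 20640

20640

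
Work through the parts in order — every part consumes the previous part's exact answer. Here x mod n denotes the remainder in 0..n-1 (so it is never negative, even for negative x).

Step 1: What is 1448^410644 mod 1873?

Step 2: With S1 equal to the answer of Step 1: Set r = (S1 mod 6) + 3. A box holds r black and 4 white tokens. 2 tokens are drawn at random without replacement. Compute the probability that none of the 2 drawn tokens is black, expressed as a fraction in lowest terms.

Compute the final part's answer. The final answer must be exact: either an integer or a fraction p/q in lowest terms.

6/55

Step 1: squarings mod 1873: 1448^1=1448, 1448^2=817, 1448^4=701, 1448^8=675, 1448^16=486, 1448^32=198, 1448^64=1744, 1448^128=1657, 1448^256=1704, 1448^512=466, 1448^1024=1761, 1448^2048=1306, 1448^4096=1206, 1448^8192=988, 1448^16384=311, 1448^32768=1198, 1448^65536=486, 1448^131072=198, 1448^262144=1744; 1448^410644 = 1448^4 * 1448^16 * 1448^1024 * 1448^16384 * 1448^131072 * 1448^262144 = 1606 (mod 1873); answer 1606
Step 2: S1 = 1606; r = 7; total draws C(11,2) = 55; favorable C(4,2) = 6; P = 6/55; answer 6/55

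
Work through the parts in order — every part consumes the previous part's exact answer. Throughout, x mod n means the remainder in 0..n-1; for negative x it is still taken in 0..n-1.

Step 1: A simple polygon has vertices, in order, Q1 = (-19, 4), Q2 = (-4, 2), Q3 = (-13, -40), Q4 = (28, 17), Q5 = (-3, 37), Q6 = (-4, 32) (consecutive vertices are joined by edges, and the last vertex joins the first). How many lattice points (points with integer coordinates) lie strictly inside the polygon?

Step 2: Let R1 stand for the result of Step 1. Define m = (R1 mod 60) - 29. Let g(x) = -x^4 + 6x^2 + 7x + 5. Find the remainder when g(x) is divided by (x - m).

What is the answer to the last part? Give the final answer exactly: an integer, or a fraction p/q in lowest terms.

Step 1: cross terms: (-19*2 - -4*4)=-22, (-4*-40 - -13*2)=186, (-13*17 - 28*-40)=899, (28*37 - -3*17)=1087, (-3*32 - -4*37)=52, (-4*4 - -19*32)=592; twice the area = |2794| = 2794; area = 1397; boundary points = 1 + 3 + 1 + 1 + 1 + 1 = 8; strictly interior points = area - boundary/2 + 1 = 1394; answer 1394
Step 2: R1 = 1394; m = -15; remainder = value at the root: -1*(-15)^4 + 6*(-15)^2 + 7*(-15)^1 + 5 = (-50625) + (1350) + (-105) + (5) = -49375; answer -49375

-49375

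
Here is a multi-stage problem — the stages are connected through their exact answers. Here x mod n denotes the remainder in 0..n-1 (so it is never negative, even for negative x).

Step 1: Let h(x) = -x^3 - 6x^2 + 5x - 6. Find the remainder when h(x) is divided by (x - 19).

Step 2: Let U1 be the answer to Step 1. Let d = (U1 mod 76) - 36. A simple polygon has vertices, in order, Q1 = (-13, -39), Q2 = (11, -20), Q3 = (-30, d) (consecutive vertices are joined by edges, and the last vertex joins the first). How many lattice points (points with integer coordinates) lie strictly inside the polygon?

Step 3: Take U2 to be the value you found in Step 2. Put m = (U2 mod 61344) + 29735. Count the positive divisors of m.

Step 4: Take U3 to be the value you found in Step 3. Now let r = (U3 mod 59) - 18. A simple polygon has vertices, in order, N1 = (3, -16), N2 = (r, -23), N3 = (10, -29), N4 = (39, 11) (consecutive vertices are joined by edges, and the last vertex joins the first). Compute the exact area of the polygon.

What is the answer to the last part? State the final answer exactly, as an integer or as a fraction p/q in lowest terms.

Step 1: remainder = value at the root: -1*(19)^3 - 6*(19)^2 + 5*(19)^1 - 6 = (-6859) + (-2166) + (95) + (-6) = -8936; answer -8936
Step 2: U1 = -8936; d = -4; cross terms: (-13*-20 - 11*-39)=689, (11*-4 - -30*-20)=-644, (-30*-39 - -13*-4)=1118; twice the area = |1163| = 1163; area = 1163/2; boundary points = 1 + 1 + 1 = 3; strictly interior points = area - boundary/2 + 1 = 581; answer 581
Step 3: U2 = 581; m = 30316; 30316 = 2^2 * 11 * 13 * 53; number of divisors = (2+1) * (1+1) * (1+1) * (1+1) = 24; answer 24
Step 4: U3 = 24; r = 6; cross terms: (3*-23 - 6*-16)=27, (6*-29 - 10*-23)=56, (10*11 - 39*-29)=1241, (39*-16 - 3*11)=-657; twice the area = |667| = 667; area = 667/2; answer 667/2

667/2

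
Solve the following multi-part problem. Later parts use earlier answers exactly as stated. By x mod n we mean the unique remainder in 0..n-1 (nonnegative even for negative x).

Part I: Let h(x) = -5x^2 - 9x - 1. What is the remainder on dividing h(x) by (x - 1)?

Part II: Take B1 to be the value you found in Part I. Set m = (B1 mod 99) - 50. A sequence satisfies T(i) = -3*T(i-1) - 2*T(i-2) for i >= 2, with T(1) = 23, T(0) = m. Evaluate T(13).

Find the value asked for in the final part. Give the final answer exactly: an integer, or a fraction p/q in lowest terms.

Part I: remainder = value at the root: -5*(1)^2 - 9*(1)^1 - 1 = (-5) + (-9) + (-1) = -15; answer -15
Part II: B1 = -15; m = 34; T(2) = -3*(23) - 2*(34) = -137; iterating: T(2)=-137, T(3)=365, T(4)=-821, T(5)=1733, T(6)=-3557, T(7)=7205, T(8)=-14501, T(9)=29093, T(10)=-58277, T(11)=116645, T(12)=-233381, T(13)=466853; answer 466853

466853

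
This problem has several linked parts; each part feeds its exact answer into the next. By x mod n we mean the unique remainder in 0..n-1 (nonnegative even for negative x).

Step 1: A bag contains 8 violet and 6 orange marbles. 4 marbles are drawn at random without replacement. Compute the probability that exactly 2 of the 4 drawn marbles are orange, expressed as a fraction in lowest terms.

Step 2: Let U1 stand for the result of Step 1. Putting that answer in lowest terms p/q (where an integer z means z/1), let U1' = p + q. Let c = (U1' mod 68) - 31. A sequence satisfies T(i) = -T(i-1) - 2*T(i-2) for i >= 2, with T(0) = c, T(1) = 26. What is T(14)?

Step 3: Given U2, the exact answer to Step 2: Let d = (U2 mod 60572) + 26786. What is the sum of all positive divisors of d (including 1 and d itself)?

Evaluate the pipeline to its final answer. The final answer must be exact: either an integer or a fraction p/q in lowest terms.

Step 1: total draws C(14,4) = 1001; favorable C(6,2)*C(8,2) = 420; P = 60/143; answer 60/143
Step 2: U1 = 60/143; threaded value p + q = 203; c = 36; T(2) = -1*(26) - 2*(36) = -98; iterating: T(2)=-98, T(3)=46, T(4)=150, T(5)=-242, T(6)=-58, T(7)=542, T(8)=-426, T(9)=-658, T(10)=1510, T(11)=-194, T(12)=-2826, T(13)=3214, T(14)=2438; answer 2438
Step 3: U2 = 2438; d = 29224; 29224 = 2^3 * 13 * 281; sigma = (1 + 2 + 4 + 8) * (1 + 13) * (1 + 281) = 15 * 14 * 282 = 59220; answer 59220

59220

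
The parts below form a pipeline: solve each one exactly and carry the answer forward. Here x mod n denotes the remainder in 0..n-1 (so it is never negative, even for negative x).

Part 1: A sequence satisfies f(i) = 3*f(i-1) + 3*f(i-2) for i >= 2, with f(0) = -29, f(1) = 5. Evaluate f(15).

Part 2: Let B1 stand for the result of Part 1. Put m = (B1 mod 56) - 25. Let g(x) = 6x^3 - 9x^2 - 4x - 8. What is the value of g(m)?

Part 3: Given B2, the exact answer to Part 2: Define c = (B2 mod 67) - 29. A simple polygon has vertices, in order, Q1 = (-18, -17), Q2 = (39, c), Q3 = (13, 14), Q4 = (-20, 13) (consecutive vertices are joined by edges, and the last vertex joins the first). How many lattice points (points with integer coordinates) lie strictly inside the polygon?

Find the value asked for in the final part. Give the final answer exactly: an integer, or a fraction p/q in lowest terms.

Part 1: f(2) = 3*(5) + 3*(-29) = -72; iterating: f(2)=-72, f(3)=-201, f(4)=-819, f(5)=-3060, f(6)=-11637, f(7)=-44091, f(8)=-167184, f(9)=-633825, f(10)=-2403027, f(11)=-9110556, f(12)=-34540749, f(13)=-130953915, f(14)=-496483992, f(15)=-1882313721; answer -1882313721
Part 2: B1 = -1882313721; m = 30; 6*(30)^3 - 9*(30)^2 - 4*(30)^1 - 8 = (162000) + (-8100) + (-120) + (-8) = 153772; answer 153772
Part 3: B2 = 153772; c = -22; cross terms: (-18*-22 - 39*-17)=1059, (39*14 - 13*-22)=832, (13*13 - -20*14)=449, (-20*-17 - -18*13)=574; twice the area = |2914| = 2914; area = 1457; boundary points = 1 + 2 + 1 + 2 = 6; strictly interior points = area - boundary/2 + 1 = 1455; answer 1455

1455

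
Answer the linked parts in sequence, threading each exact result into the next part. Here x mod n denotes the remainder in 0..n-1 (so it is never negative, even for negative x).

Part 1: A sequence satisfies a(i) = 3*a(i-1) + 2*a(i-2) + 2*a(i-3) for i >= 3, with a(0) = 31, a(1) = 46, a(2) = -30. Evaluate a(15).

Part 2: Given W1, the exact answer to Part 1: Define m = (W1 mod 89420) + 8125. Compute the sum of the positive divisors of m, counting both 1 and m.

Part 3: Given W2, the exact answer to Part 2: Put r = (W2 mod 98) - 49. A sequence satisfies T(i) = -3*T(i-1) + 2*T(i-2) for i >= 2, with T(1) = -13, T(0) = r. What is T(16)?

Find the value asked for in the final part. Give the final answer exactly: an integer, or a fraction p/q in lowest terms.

Part 1: a(3) = 3*(-30) + 2*(46) + 2*(31) = 64; iterating: a(3)=64, a(4)=224, a(5)=740, a(6)=2796, a(7)=10316, a(8)=38020, a(9)=140284, a(10)=517524, a(11)=1909180, a(12)=7043156, a(13)=25982876, a(14)=95853300, a(15)=353611964; answer 353611964
Part 2: W1 = 353611964; m = 53409; 53409 = 3 * 19 * 937; sigma = (1 + 3) * (1 + 19) * (1 + 937) = 4 * 20 * 938 = 75040; answer 75040
Part 3: W2 = 75040; r = 21; T(2) = -3*(-13) + 2*(21) = 81; iterating: T(2)=81, T(3)=-269, T(4)=969, T(5)=-3445, T(6)=12273, T(7)=-43709, T(8)=155673, T(9)=-554437, T(10)=1974657, T(11)=-7032845, T(12)=25047849, T(13)=-89209237, T(14)=317723409, T(15)=-1131588701, T(16)=4030212921; answer 4030212921

4030212921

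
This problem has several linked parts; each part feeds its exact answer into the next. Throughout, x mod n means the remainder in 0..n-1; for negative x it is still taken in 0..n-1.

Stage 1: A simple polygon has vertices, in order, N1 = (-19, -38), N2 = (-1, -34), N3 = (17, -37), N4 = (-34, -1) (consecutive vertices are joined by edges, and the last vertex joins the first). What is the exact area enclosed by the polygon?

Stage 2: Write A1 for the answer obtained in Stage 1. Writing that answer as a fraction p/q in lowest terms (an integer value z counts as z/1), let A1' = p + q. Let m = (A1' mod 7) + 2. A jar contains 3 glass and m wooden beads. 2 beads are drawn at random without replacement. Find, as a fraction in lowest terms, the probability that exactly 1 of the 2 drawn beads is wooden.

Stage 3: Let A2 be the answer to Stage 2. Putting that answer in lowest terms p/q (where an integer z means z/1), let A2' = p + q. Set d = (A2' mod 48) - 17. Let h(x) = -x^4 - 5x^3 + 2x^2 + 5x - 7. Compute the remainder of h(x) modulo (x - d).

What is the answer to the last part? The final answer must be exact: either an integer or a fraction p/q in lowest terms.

-1182

Stage 1: cross terms: (-19*-34 - -1*-38)=608, (-1*-37 - 17*-34)=615, (17*-1 - -34*-37)=-1275, (-34*-38 - -19*-1)=1273; twice the area = |1221| = 1221; area = 1221/2; answer 1221/2
Stage 2: A1 = 1221/2; threaded value p + q = 1223; m = 7; total draws C(10,2) = 45; favorable C(7,1)*C(3,1) = 21; P = 7/15; answer 7/15
Stage 3: A2 = 7/15; threaded value p + q = 22; d = 5; remainder = value at the root: -1*(5)^4 - 5*(5)^3 + 2*(5)^2 + 5*(5)^1 - 7 = (-625) + (-625) + (50) + (25) + (-7) = -1182; answer -1182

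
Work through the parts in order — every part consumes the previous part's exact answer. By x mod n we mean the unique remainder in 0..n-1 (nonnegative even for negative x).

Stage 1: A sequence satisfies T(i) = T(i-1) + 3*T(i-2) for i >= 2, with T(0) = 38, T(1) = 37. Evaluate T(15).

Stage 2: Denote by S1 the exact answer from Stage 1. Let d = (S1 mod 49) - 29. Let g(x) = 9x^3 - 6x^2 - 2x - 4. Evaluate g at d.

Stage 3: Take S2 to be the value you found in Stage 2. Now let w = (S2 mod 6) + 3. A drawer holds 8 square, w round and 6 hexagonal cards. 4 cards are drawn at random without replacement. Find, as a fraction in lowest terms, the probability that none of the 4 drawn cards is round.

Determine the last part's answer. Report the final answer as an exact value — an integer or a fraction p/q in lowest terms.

Stage 1: T(2) = 1*(37) + 3*(38) = 151; iterating: T(2)=151, T(3)=262, T(4)=715, T(5)=1501, T(6)=3646, T(7)=8149, T(8)=19087, T(9)=43534, T(10)=100795, T(11)=231397, T(12)=533782, T(13)=1227973, T(14)=2829319, T(15)=6513238; answer 6513238
Stage 2: S1 = 6513238; d = -18; 9*(-18)^3 - 6*(-18)^2 - 2*(-18)^1 - 4 = (-52488) + (-1944) + (36) + (-4) = -54400; answer -54400
Stage 3: S2 = -54400; w = 5; total draws C(19,4) = 3876; favorable C(14,4) = 1001; P = 1001/3876; answer 1001/3876

1001/3876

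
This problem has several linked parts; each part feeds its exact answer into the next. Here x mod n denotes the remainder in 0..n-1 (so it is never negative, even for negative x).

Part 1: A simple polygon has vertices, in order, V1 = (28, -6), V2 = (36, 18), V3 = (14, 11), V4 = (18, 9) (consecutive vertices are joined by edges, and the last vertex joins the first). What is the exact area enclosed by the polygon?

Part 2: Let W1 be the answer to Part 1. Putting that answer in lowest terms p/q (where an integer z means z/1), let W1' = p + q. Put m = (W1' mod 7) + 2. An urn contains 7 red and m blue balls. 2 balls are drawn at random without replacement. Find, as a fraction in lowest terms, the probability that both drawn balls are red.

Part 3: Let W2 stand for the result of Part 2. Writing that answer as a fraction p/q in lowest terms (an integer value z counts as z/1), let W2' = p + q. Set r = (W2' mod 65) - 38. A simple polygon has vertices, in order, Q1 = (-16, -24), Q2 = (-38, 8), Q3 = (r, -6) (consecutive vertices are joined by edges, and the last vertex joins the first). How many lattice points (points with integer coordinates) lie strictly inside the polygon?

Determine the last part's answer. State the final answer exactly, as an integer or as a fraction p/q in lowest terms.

148

Part 1: cross terms: (28*18 - 36*-6)=720, (36*11 - 14*18)=144, (14*9 - 18*11)=-72, (18*-6 - 28*9)=-360; twice the area = |432| = 432; area = 216; answer 216
Part 2: W1 = 216; threaded value p + q = 217; m = 2; total draws C(9,2) = 36; favorable C(7,2) = 21; P = 7/12; answer 7/12
Part 3: W2 = 7/12; threaded value p + q = 19; r = -19; cross terms: (-16*8 - -38*-24)=-1040, (-38*-6 - -19*8)=380, (-19*-24 - -16*-6)=360; twice the area = |-300| = 300; area = 150; boundary points = 2 + 1 + 3 = 6; strictly interior points = area - boundary/2 + 1 = 148; answer 148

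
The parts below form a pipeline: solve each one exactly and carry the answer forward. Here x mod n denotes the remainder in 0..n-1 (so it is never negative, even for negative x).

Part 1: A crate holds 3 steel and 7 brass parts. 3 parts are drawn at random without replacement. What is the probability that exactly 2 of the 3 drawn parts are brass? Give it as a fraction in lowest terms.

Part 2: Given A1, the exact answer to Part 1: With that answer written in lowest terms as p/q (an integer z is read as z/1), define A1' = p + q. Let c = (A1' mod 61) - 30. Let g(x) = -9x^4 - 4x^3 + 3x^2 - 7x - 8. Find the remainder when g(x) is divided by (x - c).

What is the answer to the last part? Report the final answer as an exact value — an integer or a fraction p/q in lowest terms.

Part 1: total draws C(10,3) = 120; favorable C(7,2)*C(3,1) = 63; P = 21/40; answer 21/40
Part 2: A1 = 21/40; threaded value p + q = 61; c = -30; remainder = value at the root: -9*(-30)^4 - 4*(-30)^3 + 3*(-30)^2 - 7*(-30)^1 - 8 = (-7290000) + (108000) + (2700) + (210) + (-8) = -7179098; answer -7179098

-7179098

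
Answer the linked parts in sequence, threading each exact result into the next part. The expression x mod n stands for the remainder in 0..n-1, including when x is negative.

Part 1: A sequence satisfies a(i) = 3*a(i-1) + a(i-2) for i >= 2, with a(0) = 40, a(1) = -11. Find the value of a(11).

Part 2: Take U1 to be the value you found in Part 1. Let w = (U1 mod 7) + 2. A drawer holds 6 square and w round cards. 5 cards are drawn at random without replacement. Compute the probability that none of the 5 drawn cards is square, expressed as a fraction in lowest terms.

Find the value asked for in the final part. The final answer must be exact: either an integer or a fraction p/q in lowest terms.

Part 1: a(2) = 3*(-11) + 1*(40) = 7; iterating: a(2)=7, a(3)=10, a(4)=37, a(5)=121, a(6)=400, a(7)=1321, a(8)=4363, a(9)=14410, a(10)=47593, a(11)=157189; answer 157189
Part 2: U1 = 157189; w = 6; total draws C(12,5) = 792; favorable C(6,5) = 6; P = 1/132; answer 1/132

1/132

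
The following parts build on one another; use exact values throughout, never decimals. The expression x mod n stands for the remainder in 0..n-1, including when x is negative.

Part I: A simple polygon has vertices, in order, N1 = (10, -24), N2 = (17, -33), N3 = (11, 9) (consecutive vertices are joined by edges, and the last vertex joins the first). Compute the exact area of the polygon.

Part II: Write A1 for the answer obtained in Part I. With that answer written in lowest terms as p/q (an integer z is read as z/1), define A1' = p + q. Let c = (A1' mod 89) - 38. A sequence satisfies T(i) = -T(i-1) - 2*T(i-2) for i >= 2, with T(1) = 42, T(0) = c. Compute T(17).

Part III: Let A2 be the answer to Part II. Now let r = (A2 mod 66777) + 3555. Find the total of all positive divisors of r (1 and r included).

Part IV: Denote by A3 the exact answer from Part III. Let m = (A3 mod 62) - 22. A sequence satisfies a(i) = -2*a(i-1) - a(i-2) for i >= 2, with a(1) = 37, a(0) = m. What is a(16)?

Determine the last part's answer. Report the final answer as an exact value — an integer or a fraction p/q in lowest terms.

-1072

Part I: cross terms: (10*-33 - 17*-24)=78, (17*9 - 11*-33)=516, (11*-24 - 10*9)=-354; twice the area = |240| = 240; area = 120; answer 120
Part II: A1 = 120; threaded value p + q = 121; c = -6; T(2) = -1*(42) - 2*(-6) = -30; iterating: T(2)=-30, T(3)=-54, T(4)=114, T(5)=-6, T(6)=-222, T(7)=234, T(8)=210, T(9)=-678, T(10)=258, T(11)=1098, T(12)=-1614, T(13)=-582, T(14)=3810, T(15)=-2646, T(16)=-4974, T(17)=10266; answer 10266
Part III: A2 = 10266; r = 13821; 13821 = 3 * 17 * 271; sigma = (1 + 3) * (1 + 17) * (1 + 271) = 4 * 18 * 272 = 19584; answer 19584
Part IV: A3 = 19584; m = 32; a(2) = -2*(37) - 1*(32) = -106; iterating: a(2)=-106, a(3)=175, a(4)=-244, a(5)=313, a(6)=-382, a(7)=451, a(8)=-520, a(9)=589, a(10)=-658, a(11)=727, a(12)=-796, a(13)=865, a(14)=-934, a(15)=1003, a(16)=-1072; answer -1072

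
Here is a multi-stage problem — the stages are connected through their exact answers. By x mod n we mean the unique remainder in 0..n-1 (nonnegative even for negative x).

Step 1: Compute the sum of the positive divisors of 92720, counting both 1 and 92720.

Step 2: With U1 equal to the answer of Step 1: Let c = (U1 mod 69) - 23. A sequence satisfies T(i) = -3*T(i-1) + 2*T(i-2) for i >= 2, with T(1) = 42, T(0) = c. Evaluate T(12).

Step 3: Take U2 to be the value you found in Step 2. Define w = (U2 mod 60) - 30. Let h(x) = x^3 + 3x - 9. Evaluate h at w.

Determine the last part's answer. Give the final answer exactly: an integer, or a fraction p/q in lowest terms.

-2795

Step 1: 92720 = 2^4 * 5 * 19 * 61; sigma = (1 + 2 + 4 + 8 + 16) * (1 + 5) * (1 + 19) * (1 + 61) = 31 * 6 * 20 * 62 = 230640; answer 230640
Step 2: U1 = 230640; c = 19; T(2) = -3*(42) + 2*(19) = -88; iterating: T(2)=-88, T(3)=348, T(4)=-1220, T(5)=4356, T(6)=-15508, T(7)=55236, T(8)=-196724, T(9)=700644, T(10)=-2495380, T(11)=8887428, T(12)=-31653044; answer -31653044
Step 3: U2 = -31653044; w = -14; 1*(-14)^3 + 3*(-14)^1 - 9 = (-2744) + (-42) + (-9) = -2795; answer -2795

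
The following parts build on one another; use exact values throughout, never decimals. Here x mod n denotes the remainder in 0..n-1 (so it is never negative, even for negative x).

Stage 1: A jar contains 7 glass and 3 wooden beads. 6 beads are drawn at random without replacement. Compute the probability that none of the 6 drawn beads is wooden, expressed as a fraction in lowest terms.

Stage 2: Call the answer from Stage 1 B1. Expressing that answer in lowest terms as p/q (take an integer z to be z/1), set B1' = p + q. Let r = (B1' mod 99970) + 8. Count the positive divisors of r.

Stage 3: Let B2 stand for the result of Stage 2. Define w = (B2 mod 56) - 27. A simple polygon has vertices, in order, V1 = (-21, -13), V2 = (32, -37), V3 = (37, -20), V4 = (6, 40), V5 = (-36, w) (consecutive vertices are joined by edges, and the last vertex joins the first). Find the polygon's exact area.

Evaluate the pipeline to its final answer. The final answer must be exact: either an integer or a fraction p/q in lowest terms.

Stage 1: total draws C(10,6) = 210; favorable C(7,6) = 7; P = 1/30; answer 1/30
Stage 2: B1 = 1/30; threaded value p + q = 31; r = 39; 39 = 3 * 13; number of divisors = (1+1) * (1+1) = 4; answer 4
Stage 3: B2 = 4; w = -23; cross terms: (-21*-37 - 32*-13)=1193, (32*-20 - 37*-37)=729, (37*40 - 6*-20)=1600, (6*-23 - -36*40)=1302, (-36*-13 - -21*-23)=-15; twice the area = |4809| = 4809; area = 4809/2; answer 4809/2

4809/2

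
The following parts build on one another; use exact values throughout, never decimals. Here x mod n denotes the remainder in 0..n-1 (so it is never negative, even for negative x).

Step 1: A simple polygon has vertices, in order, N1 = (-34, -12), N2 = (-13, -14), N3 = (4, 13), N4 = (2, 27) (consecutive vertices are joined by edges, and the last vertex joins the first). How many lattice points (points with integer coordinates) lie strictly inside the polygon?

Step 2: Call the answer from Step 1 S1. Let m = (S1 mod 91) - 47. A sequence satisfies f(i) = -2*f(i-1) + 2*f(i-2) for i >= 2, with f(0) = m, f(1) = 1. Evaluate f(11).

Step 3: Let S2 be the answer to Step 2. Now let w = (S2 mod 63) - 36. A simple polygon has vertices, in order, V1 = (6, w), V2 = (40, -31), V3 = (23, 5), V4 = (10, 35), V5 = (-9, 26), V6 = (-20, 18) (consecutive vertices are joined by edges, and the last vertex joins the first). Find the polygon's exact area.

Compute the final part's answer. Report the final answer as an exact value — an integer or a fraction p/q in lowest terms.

Step 1: cross terms: (-34*-14 - -13*-12)=320, (-13*13 - 4*-14)=-113, (4*27 - 2*13)=82, (2*-12 - -34*27)=894; twice the area = |1183| = 1183; area = 1183/2; boundary points = 1 + 1 + 2 + 3 = 7; strictly interior points = area - boundary/2 + 1 = 589; answer 589
Step 2: S1 = 589; m = -4; f(2) = -2*(1) + 2*(-4) = -10; iterating: f(2)=-10, f(3)=22, f(4)=-64, f(5)=172, f(6)=-472, f(7)=1288, f(8)=-3520, f(9)=9616, f(10)=-26272, f(11)=71776; answer 71776
Step 3: S2 = 71776; w = -17; cross terms: (6*-31 - 40*-17)=494, (40*5 - 23*-31)=913, (23*35 - 10*5)=755, (10*26 - -9*35)=575, (-9*18 - -20*26)=358, (-20*-17 - 6*18)=232; twice the area = |3327| = 3327; area = 3327/2; answer 3327/2

3327/2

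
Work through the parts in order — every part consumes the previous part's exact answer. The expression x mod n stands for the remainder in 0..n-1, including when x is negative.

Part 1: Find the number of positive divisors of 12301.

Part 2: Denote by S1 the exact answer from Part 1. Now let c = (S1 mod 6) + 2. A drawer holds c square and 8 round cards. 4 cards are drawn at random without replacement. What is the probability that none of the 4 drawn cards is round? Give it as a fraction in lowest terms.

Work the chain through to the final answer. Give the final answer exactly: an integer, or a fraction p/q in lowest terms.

Part 1: 12301 is prime, so its only divisors are 1 and 12301; count = 2; answer 2
Part 2: S1 = 2; c = 4; total draws C(12,4) = 495; favorable C(4,4) = 1; P = 1/495; answer 1/495

1/495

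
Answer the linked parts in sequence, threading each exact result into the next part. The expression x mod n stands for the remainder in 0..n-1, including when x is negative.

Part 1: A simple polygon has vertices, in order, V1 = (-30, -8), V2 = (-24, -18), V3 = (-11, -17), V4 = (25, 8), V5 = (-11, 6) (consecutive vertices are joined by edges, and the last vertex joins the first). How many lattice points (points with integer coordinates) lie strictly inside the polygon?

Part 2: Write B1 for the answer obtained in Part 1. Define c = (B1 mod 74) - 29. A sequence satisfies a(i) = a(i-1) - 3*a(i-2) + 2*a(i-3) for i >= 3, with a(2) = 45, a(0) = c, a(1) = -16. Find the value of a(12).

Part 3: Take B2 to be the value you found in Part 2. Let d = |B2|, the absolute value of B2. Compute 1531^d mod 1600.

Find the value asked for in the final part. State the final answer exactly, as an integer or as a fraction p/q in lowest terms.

1491

Part 1: cross terms: (-30*-18 - -24*-8)=348, (-24*-17 - -11*-18)=210, (-11*8 - 25*-17)=337, (25*6 - -11*8)=238, (-11*-8 - -30*6)=268; twice the area = |1401| = 1401; area = 1401/2; boundary points = 2 + 1 + 1 + 2 + 1 = 7; strictly interior points = area - boundary/2 + 1 = 698; answer 698
Part 2: B1 = 698; c = 3; a(3) = 1*(45) - 3*(-16) + 2*(3) = 99; iterating: a(3)=99, a(4)=-68, a(5)=-275, a(6)=127, a(7)=816, a(8)=-115, a(9)=-2309, a(10)=-332, a(11)=6365, a(12)=2743; answer 2743
Part 3: B2 = 2743; d = 2743; squarings mod 1600: 1531^1=1531, 1531^2=1561, 1531^4=1521, 1531^8=1441, 1531^16=1281, 1531^32=961, 1531^64=321, 1531^128=641, 1531^256=1281, 1531^512=961, 1531^1024=321, 1531^2048=641; 1531^2743 = 1531^1 * 1531^2 * 1531^4 * 1531^16 * 1531^32 * 1531^128 * 1531^512 * 1531^2048 = 1491 (mod 1600); answer 1491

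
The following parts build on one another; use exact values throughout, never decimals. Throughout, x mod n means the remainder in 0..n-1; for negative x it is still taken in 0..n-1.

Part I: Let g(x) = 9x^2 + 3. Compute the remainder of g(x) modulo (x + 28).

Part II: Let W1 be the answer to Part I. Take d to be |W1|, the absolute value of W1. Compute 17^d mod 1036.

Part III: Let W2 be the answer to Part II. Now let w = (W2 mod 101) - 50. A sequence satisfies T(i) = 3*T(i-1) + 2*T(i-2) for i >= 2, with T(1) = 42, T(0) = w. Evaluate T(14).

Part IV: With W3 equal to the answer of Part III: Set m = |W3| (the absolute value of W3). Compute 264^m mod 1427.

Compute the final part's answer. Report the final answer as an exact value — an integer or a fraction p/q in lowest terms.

1204

Part I: remainder = value at the root: 9*(-28)^2 + 3 = (7056) + (3) = 7059; answer 7059
Part II: W1 = 7059; d = 7059; squarings mod 1036: 17^1=17, 17^2=289, 17^4=641, 17^8=625, 17^16=53, 17^32=737, 17^64=305, 17^128=821, 17^256=641, 17^512=625, 17^1024=53, 17^2048=737, 17^4096=305; 17^7059 = 17^1 * 17^2 * 17^16 * 17^128 * 17^256 * 17^512 * 17^2048 * 17^4096 = 769 (mod 1036); answer 769
Part III: W2 = 769; w = 12; T(2) = 3*(42) + 2*(12) = 150; iterating: T(2)=150, T(3)=534, T(4)=1902, T(5)=6774, T(6)=24126, T(7)=85926, T(8)=306030, T(9)=1089942, T(10)=3881886, T(11)=13825542, T(12)=49240398, T(13)=175372278, T(14)=624597630; answer 624597630
Part IV: W3 = 624597630; m = 624597630; squarings mod 1427: 264^1=264, 264^2=1200, 264^4=157, 264^8=390, 264^16=838, 264^32=160, 264^64=1341, 264^128=261, 264^256=1052, 264^512=779, 264^1024=366, 264^2048=1245, 264^4096=303, 264^8192=481, 264^16384=187, 264^32768=721, 264^65536=413, 264^131072=756, 264^262144=736, 264^524288=863, 264^1048576=1302, 264^2097152=1355, 264^4194304=903, 264^8388608=592, 264^16777216=849, 264^33554432=166, 264^67108864=443, 264^134217728=750, 264^268435456=262, 264^536870912=148; 264^624597630 = 264^2 * 264^4 * 264^8 * 264^16 * 264^32 * 264^64 * 264^512 * 264^2048 * 264^4096 * 264^32768 * 264^131072 * 264^524288 * 264^1048576 * 264^2097152 * 264^16777216 * 264^67108864 * 264^536870912 = 1204 (mod 1427); answer 1204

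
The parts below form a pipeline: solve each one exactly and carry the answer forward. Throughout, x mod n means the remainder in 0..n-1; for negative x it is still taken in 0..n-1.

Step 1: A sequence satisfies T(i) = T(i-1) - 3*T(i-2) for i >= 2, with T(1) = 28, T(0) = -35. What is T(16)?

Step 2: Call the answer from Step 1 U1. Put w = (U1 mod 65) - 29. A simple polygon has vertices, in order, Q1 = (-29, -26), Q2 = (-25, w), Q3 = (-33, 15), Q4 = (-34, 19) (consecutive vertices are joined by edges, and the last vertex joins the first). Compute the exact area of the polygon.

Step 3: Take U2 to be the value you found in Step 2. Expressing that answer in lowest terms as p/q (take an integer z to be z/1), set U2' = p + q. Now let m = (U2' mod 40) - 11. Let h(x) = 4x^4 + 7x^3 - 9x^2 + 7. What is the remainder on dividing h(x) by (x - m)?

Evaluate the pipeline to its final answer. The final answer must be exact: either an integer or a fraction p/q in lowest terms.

Step 1: T(2) = 1*(28) - 3*(-35) = 133; iterating: T(2)=133, T(3)=49, T(4)=-350, T(5)=-497, T(6)=553, T(7)=2044, T(8)=385, T(9)=-5747, T(10)=-6902, T(11)=10339, T(12)=31045, T(13)=28, T(14)=-93107, T(15)=-93191, T(16)=186130; answer 186130
Step 2: U1 = 186130; w = 6; cross terms: (-29*6 - -25*-26)=-824, (-25*15 - -33*6)=-177, (-33*19 - -34*15)=-117, (-34*-26 - -29*19)=1435; twice the area = |317| = 317; area = 317/2; answer 317/2
Step 3: U2 = 317/2; threaded value p + q = 319; m = 28; remainder = value at the root: 4*(28)^4 + 7*(28)^3 - 9*(28)^2 + 7 = (2458624) + (153664) + (-7056) + (7) = 2605239; answer 2605239

2605239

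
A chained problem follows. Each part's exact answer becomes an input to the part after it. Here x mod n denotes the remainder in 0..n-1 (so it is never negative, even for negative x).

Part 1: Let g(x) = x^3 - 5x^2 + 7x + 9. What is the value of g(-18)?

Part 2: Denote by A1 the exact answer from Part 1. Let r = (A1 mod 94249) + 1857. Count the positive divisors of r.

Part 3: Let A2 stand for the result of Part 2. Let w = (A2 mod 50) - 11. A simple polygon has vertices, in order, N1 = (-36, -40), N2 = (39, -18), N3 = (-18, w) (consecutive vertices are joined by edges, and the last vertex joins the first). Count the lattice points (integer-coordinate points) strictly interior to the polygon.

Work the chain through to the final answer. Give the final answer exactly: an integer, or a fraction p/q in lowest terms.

Part 1: 1*(-18)^3 - 5*(-18)^2 + 7*(-18)^1 + 9 = (-5832) + (-1620) + (-126) + (9) = -7569; answer -7569
Part 2: A1 = -7569; r = 88537; 88537 = 29 * 43 * 71; number of divisors = (1+1) * (1+1) * (1+1) = 8; answer 8
Part 3: A2 = 8; w = -3; cross terms: (-36*-18 - 39*-40)=2208, (39*-3 - -18*-18)=-441, (-18*-40 - -36*-3)=612; twice the area = |2379| = 2379; area = 2379/2; boundary points = 1 + 3 + 1 = 5; strictly interior points = area - boundary/2 + 1 = 1188; answer 1188

1188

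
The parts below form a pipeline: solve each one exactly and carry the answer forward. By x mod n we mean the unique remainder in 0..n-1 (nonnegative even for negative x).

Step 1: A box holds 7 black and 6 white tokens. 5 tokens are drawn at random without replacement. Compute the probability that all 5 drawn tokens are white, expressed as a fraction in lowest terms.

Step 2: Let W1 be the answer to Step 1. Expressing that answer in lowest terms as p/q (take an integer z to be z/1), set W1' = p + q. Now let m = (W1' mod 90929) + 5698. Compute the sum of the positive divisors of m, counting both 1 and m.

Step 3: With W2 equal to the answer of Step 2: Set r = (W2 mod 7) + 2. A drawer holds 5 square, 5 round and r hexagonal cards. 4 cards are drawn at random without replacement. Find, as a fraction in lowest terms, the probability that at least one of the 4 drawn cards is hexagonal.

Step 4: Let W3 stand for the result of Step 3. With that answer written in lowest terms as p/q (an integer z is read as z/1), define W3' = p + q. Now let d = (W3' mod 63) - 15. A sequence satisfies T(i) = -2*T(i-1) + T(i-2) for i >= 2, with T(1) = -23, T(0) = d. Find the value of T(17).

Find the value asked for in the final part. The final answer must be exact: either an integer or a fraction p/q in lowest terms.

Step 1: total draws C(13,5) = 1287; favorable C(6,5) = 6; P = 2/429; answer 2/429
Step 2: W1 = 2/429; threaded value p + q = 431; m = 6129; 6129 = 3^3 * 227; sigma = (1 + 3 + 9 + 27) * (1 + 227) = 40 * 228 = 9120; answer 9120
Step 3: W2 = 9120; r = 8; total draws C(18,4) = 3060; complement C(10,4) = 210; favorable 3060 - 210 = 2850; P = 95/102; answer 95/102
Step 4: W3 = 95/102; threaded value p + q = 197; d = -7; T(2) = -2*(-23) + 1*(-7) = 39; iterating: T(2)=39, T(3)=-101, T(4)=241, T(5)=-583, T(6)=1407, T(7)=-3397, T(8)=8201, T(9)=-19799, T(10)=47799, T(11)=-115397, T(12)=278593, T(13)=-672583, T(14)=1623759, T(15)=-3920101, T(16)=9463961, T(17)=-22848023; answer -22848023

-22848023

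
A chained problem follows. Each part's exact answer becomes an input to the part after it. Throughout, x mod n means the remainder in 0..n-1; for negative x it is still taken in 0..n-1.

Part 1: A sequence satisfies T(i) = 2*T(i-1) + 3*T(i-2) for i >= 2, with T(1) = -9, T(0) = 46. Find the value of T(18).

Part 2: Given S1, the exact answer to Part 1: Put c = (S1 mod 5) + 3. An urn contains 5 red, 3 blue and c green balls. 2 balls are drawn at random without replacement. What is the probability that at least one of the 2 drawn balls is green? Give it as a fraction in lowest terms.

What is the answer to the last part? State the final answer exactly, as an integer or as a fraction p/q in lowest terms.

27/55

Part 1: T(2) = 2*(-9) + 3*(46) = 120; iterating: T(2)=120, T(3)=213, T(4)=786, T(5)=2211, T(6)=6780, T(7)=20193, T(8)=60726, T(9)=182031, T(10)=546240, T(11)=1638573, T(12)=4915866, T(13)=14747451, T(14)=44242500, T(15)=132727353, T(16)=398182206, T(17)=1194546471, T(18)=3583639560; answer 3583639560
Part 2: S1 = 3583639560; c = 3; total draws C(11,2) = 55; complement C(8,2) = 28; favorable 55 - 28 = 27; P = 27/55; answer 27/55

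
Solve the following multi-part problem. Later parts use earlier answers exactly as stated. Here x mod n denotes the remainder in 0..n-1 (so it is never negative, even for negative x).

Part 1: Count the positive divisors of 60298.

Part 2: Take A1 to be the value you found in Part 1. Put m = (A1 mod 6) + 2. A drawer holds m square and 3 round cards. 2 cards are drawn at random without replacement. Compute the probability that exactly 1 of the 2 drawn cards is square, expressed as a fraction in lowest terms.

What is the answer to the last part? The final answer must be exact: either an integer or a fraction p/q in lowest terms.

Part 1: 60298 = 2 * 7 * 59 * 73; number of divisors = (1+1) * (1+1) * (1+1) * (1+1) = 16; answer 16
Part 2: A1 = 16; m = 6; total draws C(9,2) = 36; favorable C(6,1)*C(3,1) = 18; P = 1/2; answer 1/2

1/2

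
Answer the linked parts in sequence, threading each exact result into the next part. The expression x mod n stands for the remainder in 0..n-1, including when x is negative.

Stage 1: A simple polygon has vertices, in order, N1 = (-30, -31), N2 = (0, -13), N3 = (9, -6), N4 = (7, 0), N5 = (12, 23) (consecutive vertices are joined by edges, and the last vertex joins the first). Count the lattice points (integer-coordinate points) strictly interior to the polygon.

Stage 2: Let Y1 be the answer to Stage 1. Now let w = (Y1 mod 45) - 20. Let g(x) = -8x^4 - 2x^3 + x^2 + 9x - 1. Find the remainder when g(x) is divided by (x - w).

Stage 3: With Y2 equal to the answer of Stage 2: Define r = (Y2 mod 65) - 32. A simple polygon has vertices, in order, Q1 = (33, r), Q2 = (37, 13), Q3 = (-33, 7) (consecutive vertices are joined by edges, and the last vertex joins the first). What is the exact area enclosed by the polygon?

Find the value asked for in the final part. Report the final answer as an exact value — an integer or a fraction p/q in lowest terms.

443

Stage 1: cross terms: (-30*-13 - 0*-31)=390, (0*-6 - 9*-13)=117, (9*0 - 7*-6)=42, (7*23 - 12*0)=161, (12*-31 - -30*23)=318; twice the area = |1028| = 1028; area = 514; boundary points = 6 + 1 + 2 + 1 + 6 = 16; strictly interior points = area - boundary/2 + 1 = 507; answer 507
Stage 2: Y1 = 507; w = -8; remainder = value at the root: -8*(-8)^4 - 2*(-8)^3 + 1*(-8)^2 + 9*(-8)^1 - 1 = (-32768) + (1024) + (64) + (-72) + (-1) = -31753; answer -31753
Stage 3: Y2 = -31753; r = 0; cross terms: (33*13 - 37*0)=429, (37*7 - -33*13)=688, (-33*0 - 33*7)=-231; twice the area = |886| = 886; area = 443; answer 443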